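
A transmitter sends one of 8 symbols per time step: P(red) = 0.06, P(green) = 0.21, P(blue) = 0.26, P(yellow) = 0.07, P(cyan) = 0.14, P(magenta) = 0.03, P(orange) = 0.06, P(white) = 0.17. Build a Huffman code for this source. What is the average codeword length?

2.75 bits/symbol

Repeatedly combine the two least-probable nodes; the expected code length is the sum of the merged weights.
merge 3/100 + 3/50 → 9/100
merge 3/50 + 7/100 → 13/100
merge 9/100 + 13/100 → 11/50
merge 7/50 + 17/100 → 31/100
merge 21/100 + 11/50 → 43/100
merge 13/50 + 31/100 → 57/100
merge 43/100 + 57/100 → 1
L = 9/100 + 13/100 + 11/50 + 31/100 + 43/100 + 57/100 + 1 = 11/4 = 2.75 bits/symbol.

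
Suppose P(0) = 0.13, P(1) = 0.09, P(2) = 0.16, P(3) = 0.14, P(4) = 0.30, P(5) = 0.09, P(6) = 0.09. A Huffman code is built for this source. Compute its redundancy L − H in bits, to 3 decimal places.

Entropy H = −Σ p log₂ p ≈ 2.6618 bits.
Huffman merges: 9/100+9/100→9/50; 9/100+13/100→11/50; 7/50+4/25→3/10; 9/50+11/50→2/5; 3/10+3/10→3/5; 2/5+3/5→1. L = 27/10 ≈ 2.7000.
L − H = 2.7000 − 2.6618 = 0.038 bits.

0.038 bits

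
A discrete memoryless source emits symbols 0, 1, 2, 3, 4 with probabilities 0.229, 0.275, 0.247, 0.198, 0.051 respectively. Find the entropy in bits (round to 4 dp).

2.1790 bits

H = −Σ pᵢ log₂ pᵢ.
−0.229·log₂(0.229) = 0.4870
−0.275·log₂(0.275) = 0.5122
−0.247·log₂(0.247) = 0.4983
−0.198·log₂(0.198) = 0.4626
−0.051·log₂(0.051) = 0.2190
Sum ≈ 2.1790 → 2.1790 bits.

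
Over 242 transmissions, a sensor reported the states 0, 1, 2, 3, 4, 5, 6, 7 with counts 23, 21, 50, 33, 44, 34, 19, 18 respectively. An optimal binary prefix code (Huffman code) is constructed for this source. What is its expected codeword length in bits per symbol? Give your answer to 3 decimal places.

2.946 bits/symbol

Probabilities are the counts divided by 242.
Repeatedly combine the two least-probable nodes; the expected code length is the sum of the merged weights.
merge 9/121 + 19/242 → 37/242
merge 21/242 + 23/242 → 2/11
merge 3/22 + 17/121 → 67/242
merge 37/242 + 2/11 → 81/242
merge 2/11 + 25/121 → 47/121
merge 67/242 + 81/242 → 74/121
merge 47/121 + 74/121 → 1
L = 37/242 + 2/11 + 67/242 + 81/242 + 47/121 + 74/121 + 1 = 713/242 ≈ 2.946 bits/symbol.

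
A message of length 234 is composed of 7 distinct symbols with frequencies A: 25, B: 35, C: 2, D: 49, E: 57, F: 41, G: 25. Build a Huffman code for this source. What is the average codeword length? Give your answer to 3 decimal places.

2.662 bits/symbol

Probabilities are the counts divided by 234.
Repeatedly combine the two least-probable nodes; the expected code length is the sum of the merged weights.
merge 1/117 + 25/234 → 3/26
merge 25/234 + 3/26 → 2/9
merge 35/234 + 41/234 → 38/117
merge 49/234 + 2/9 → 101/234
merge 19/78 + 38/117 → 133/234
merge 101/234 + 133/234 → 1
L = 3/26 + 2/9 + 38/117 + 101/234 + 133/234 + 1 = 623/234 ≈ 2.662 bits/symbol.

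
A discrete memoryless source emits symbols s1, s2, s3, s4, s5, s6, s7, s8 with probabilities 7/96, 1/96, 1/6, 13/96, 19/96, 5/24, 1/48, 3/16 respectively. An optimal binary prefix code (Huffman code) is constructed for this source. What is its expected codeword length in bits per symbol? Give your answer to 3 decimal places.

Repeatedly combine the two least-probable nodes; the expected code length is the sum of the merged weights.
merge 1/96 + 1/48 → 1/32
merge 1/32 + 7/96 → 5/48
merge 5/48 + 13/96 → 23/96
merge 1/6 + 3/16 → 17/48
merge 19/96 + 5/24 → 13/32
merge 23/96 + 17/48 → 19/32
merge 13/32 + 19/32 → 1
L = 1/32 + 5/48 + 23/96 + 17/48 + 13/32 + 19/32 + 1 = 131/48 ≈ 2.729 bits/symbol.

2.729 bits/symbol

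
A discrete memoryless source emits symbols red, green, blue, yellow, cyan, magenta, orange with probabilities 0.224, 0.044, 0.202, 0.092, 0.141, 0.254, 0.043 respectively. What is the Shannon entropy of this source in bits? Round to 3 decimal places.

H = −Σ pᵢ log₂ pᵢ.
−0.224·log₂(0.224) = 0.4835
−0.044·log₂(0.044) = 0.1983
−0.202·log₂(0.202) = 0.4661
−0.092·log₂(0.092) = 0.3167
−0.141·log₂(0.141) = 0.3985
−0.254·log₂(0.254) = 0.5022
−0.043·log₂(0.043) = 0.1952
Sum ≈ 2.5605 → 2.560 bits.

2.560 bits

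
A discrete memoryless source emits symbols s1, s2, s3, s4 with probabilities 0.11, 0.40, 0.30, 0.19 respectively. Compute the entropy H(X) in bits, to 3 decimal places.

1.855 bits

H = −Σ pᵢ log₂ pᵢ.
−0.11·log₂(0.11) = 0.3503
−0.40·log₂(0.40) = 0.5288
−0.30·log₂(0.30) = 0.5211
−0.19·log₂(0.19) = 0.4552
Sum ≈ 1.8554 → 1.855 bits.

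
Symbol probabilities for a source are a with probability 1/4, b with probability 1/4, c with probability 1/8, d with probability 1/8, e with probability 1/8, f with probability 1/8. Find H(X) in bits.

2.5 bits

Each probability is a power of 1/2, so log₂(1/p) is an integer.
H = Σ p·log₂(1/p) = 1/4·2 + 1/4·2 + 1/8·3 + 1/8·3 + 1/8·3 + 1/8·3 = 2.5 bits.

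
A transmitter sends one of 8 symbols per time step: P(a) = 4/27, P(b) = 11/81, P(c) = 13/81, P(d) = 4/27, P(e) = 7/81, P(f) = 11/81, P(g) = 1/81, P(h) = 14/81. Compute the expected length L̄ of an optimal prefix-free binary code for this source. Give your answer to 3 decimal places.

2.926 bits/symbol

Repeatedly combine the two least-probable nodes; the expected code length is the sum of the merged weights.
merge 1/81 + 7/81 → 8/81
merge 8/81 + 11/81 → 19/81
merge 11/81 + 4/27 → 23/81
merge 4/27 + 13/81 → 25/81
merge 14/81 + 19/81 → 11/27
merge 23/81 + 25/81 → 16/27
merge 11/27 + 16/27 → 1
L = 8/81 + 19/81 + 23/81 + 25/81 + 11/27 + 16/27 + 1 = 79/27 ≈ 2.926 bits/symbol.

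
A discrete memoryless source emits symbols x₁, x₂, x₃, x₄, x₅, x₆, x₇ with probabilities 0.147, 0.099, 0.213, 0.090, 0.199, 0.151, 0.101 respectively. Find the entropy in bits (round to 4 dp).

2.7342 bits

H = −Σ pᵢ log₂ pᵢ.
−0.147·log₂(0.147) = 0.4066
−0.099·log₂(0.099) = 0.3303
−0.213·log₂(0.213) = 0.4752
−0.090·log₂(0.090) = 0.3127
−0.199·log₂(0.199) = 0.4635
−0.151·log₂(0.151) = 0.4118
−0.101·log₂(0.101) = 0.3341
Sum ≈ 2.7342 → 2.7342 bits.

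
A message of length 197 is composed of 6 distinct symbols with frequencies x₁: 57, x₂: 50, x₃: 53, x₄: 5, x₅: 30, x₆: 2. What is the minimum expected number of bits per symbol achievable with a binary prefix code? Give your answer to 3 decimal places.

2.223 bits/symbol

Probabilities are the counts divided by 197.
Repeatedly combine the two least-probable nodes; the expected code length is the sum of the merged weights.
merge 2/197 + 5/197 → 7/197
merge 7/197 + 30/197 → 37/197
merge 37/197 + 50/197 → 87/197
merge 53/197 + 57/197 → 110/197
merge 87/197 + 110/197 → 1
L = 7/197 + 37/197 + 87/197 + 110/197 + 1 = 438/197 ≈ 2.223 bits/symbol.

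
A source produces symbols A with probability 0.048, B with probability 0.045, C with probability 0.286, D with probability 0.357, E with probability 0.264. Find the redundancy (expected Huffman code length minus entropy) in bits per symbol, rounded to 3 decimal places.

0.127 bits

Entropy H = −Σ p log₂ p ≈ 1.9658 bits.
Huffman merges: 9/200+6/125→93/1000; 93/1000+33/125→357/1000; 143/500+357/1000→643/1000; 357/1000+643/1000→1. L = 2093/1000 ≈ 2.0930.
L − H = 2.0930 − 1.9658 = 0.127 bits.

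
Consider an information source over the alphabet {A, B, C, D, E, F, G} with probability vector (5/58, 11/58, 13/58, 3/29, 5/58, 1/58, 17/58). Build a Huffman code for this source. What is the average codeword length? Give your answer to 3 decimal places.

2.586 bits/symbol

Repeatedly combine the two least-probable nodes; the expected code length is the sum of the merged weights.
merge 1/58 + 5/58 → 3/29
merge 5/58 + 3/29 → 11/58
merge 3/29 + 11/58 → 17/58
merge 11/58 + 13/58 → 12/29
merge 17/58 + 17/58 → 17/29
merge 12/29 + 17/29 → 1
L = 3/29 + 11/58 + 17/58 + 12/29 + 17/29 + 1 = 75/29 ≈ 2.586 bits/symbol.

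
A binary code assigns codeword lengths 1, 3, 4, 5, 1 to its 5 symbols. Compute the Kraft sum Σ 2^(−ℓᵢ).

With common denominator 2^5 = 32: Σ 2^(−ℓᵢ) = 16/32 + 4/32 + 2/32 + 1/32 + 16/32 = 39/32 = 1.21875.

1.21875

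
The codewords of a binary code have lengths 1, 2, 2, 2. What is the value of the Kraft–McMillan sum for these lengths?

With common denominator 2^2 = 4: Σ 2^(−ℓᵢ) = 2/4 + 1/4 + 1/4 + 1/4 = 5/4 = 1.25.

1.25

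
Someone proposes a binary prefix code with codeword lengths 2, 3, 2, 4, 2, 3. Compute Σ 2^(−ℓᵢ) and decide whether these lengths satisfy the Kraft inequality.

1.0625; no

With common denominator 2^4 = 16: Σ 2^(−ℓᵢ) = 4/16 + 2/16 + 4/16 + 1/16 + 4/16 + 2/16 = 17/16 = 1.0625.
Kraft's inequality requires Σ ≤ 1; here Σ = 1.0625 > 1, so no such prefix code exists.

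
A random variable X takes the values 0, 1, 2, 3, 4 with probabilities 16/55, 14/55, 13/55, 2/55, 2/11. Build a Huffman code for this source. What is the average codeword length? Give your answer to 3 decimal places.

Repeatedly combine the two least-probable nodes; the expected code length is the sum of the merged weights.
merge 2/55 + 2/11 → 12/55
merge 12/55 + 13/55 → 5/11
merge 14/55 + 16/55 → 6/11
merge 5/11 + 6/11 → 1
L = 12/55 + 5/11 + 6/11 + 1 = 122/55 ≈ 2.218 bits/symbol.

2.218 bits/symbol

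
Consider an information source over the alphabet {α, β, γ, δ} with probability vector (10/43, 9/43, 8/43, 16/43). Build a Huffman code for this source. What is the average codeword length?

2 bits/symbol

Repeatedly combine the two least-probable nodes; the expected code length is the sum of the merged weights.
merge 8/43 + 9/43 → 17/43
merge 10/43 + 16/43 → 26/43
merge 17/43 + 26/43 → 1
L = 17/43 + 26/43 + 1 = 2 bits/symbol.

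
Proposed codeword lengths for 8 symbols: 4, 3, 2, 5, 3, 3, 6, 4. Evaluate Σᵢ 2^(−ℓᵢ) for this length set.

0.796875

With common denominator 2^6 = 64: Σ 2^(−ℓᵢ) = 4/64 + 8/64 + 16/64 + 2/64 + 8/64 + 8/64 + 1/64 + 4/64 = 51/64 = 0.796875.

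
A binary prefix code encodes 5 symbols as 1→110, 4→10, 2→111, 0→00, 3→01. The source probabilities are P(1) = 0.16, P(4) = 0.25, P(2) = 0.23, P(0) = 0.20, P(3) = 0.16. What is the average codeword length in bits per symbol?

2.39 bits/symbol

L̄ = Σ pᵢ·ℓᵢ = 0.16·3 + 0.25·2 + 0.23·3 + 0.20·2 + 0.16·2 = 2.39 bits/symbol.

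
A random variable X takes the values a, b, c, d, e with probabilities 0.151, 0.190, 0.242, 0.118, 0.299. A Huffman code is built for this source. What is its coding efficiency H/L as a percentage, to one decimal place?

99.0%

Entropy H = −Σ p log₂ p ≈ 2.2470 bits.
Huffman merges: 59/500+151/1000→269/1000; 19/100+121/500→54/125; 269/1000+299/1000→71/125; 54/125+71/125→1. L = 2269/1000 ≈ 2.2690.
Efficiency = H/L = 2.2470/2.2690 = 99.0%.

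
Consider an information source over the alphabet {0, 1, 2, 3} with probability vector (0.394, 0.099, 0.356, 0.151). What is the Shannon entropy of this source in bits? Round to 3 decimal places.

1.802 bits

H = −Σ pᵢ log₂ pᵢ.
−0.394·log₂(0.394) = 0.5294
−0.099·log₂(0.099) = 0.3303
−0.356·log₂(0.356) = 0.5305
−0.151·log₂(0.151) = 0.4118
Sum ≈ 1.8020 → 1.802 bits.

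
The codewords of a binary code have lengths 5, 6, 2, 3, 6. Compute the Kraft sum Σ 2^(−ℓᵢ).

0.4375

With common denominator 2^6 = 64: Σ 2^(−ℓᵢ) = 2/64 + 1/64 + 16/64 + 8/64 + 1/64 = 28/64 = 0.4375.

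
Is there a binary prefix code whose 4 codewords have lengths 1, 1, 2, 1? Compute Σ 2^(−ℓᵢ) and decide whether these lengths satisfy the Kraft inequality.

With common denominator 2^2 = 4: Σ 2^(−ℓᵢ) = 2/4 + 2/4 + 1/4 + 2/4 = 7/4 = 1.75.
Kraft's inequality requires Σ ≤ 1; here Σ = 1.75 > 1, so no such prefix code exists.

1.75; no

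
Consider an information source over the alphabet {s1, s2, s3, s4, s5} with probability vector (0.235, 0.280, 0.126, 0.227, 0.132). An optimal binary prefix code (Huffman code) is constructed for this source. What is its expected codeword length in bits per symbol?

2.258 bits/symbol

Repeatedly combine the two least-probable nodes; the expected code length is the sum of the merged weights.
merge 63/500 + 33/250 → 129/500
merge 227/1000 + 47/200 → 231/500
merge 129/500 + 7/25 → 269/500
merge 231/500 + 269/500 → 1
L = 129/500 + 231/500 + 269/500 + 1 = 1129/500 = 2.258 bits/symbol.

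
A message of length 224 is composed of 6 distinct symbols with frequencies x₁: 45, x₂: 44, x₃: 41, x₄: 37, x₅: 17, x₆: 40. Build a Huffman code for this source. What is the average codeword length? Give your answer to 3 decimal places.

2.603 bits/symbol

Probabilities are the counts divided by 224.
Repeatedly combine the two least-probable nodes; the expected code length is the sum of the merged weights.
merge 17/224 + 37/224 → 27/112
merge 5/28 + 41/224 → 81/224
merge 11/56 + 45/224 → 89/224
merge 27/112 + 81/224 → 135/224
merge 89/224 + 135/224 → 1
L = 27/112 + 81/224 + 89/224 + 135/224 + 1 = 583/224 ≈ 2.603 bits/symbol.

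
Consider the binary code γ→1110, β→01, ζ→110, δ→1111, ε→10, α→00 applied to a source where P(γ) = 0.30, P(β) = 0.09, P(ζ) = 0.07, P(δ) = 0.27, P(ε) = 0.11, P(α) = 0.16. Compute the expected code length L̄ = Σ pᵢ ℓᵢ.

3.21 bits/symbol

L̄ = Σ pᵢ·ℓᵢ = 0.30·4 + 0.09·2 + 0.07·3 + 0.27·4 + 0.11·2 + 0.16·2 = 3.21 bits/symbol.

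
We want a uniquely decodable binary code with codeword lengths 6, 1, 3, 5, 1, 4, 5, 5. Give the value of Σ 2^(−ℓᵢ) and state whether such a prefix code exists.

With common denominator 2^6 = 64: Σ 2^(−ℓᵢ) = 1/64 + 32/64 + 8/64 + 2/64 + 32/64 + 4/64 + 2/64 + 2/64 = 83/64 = 1.296875.
Kraft's inequality requires Σ ≤ 1; here Σ = 1.296875 > 1, so no such prefix code exists.

1.296875; no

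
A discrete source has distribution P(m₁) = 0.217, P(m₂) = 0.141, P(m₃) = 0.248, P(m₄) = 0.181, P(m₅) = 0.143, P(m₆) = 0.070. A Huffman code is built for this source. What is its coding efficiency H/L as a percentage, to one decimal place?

98.3%

Entropy H = −Σ p log₂ p ≈ 2.4918 bits.
Huffman merges: 7/100+141/1000→211/1000; 143/1000+181/1000→81/250; 211/1000+217/1000→107/250; 31/125+81/250→143/250; 107/250+143/250→1. L = 507/200 ≈ 2.5350.
Efficiency = H/L = 2.4918/2.5350 = 98.3%.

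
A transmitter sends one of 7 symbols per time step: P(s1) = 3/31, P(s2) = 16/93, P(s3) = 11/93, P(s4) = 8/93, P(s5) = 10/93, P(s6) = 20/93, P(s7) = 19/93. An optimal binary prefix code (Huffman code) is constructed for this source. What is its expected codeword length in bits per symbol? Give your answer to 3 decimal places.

2.763 bits/symbol

Repeatedly combine the two least-probable nodes; the expected code length is the sum of the merged weights.
merge 8/93 + 3/31 → 17/93
merge 10/93 + 11/93 → 7/31
merge 16/93 + 17/93 → 11/31
merge 19/93 + 20/93 → 13/31
merge 7/31 + 11/31 → 18/31
merge 13/31 + 18/31 → 1
L = 17/93 + 7/31 + 11/31 + 13/31 + 18/31 + 1 = 257/93 ≈ 2.763 bits/symbol.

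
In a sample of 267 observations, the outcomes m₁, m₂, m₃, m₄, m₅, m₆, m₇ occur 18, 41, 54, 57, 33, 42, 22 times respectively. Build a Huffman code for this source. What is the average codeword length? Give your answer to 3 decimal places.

2.734 bits/symbol

Probabilities are the counts divided by 267.
Repeatedly combine the two least-probable nodes; the expected code length is the sum of the merged weights.
merge 6/89 + 22/267 → 40/267
merge 11/89 + 40/267 → 73/267
merge 41/267 + 14/89 → 83/267
merge 18/89 + 19/89 → 37/89
merge 73/267 + 83/267 → 52/89
merge 37/89 + 52/89 → 1
L = 40/267 + 73/267 + 83/267 + 37/89 + 52/89 + 1 = 730/267 ≈ 2.734 bits/symbol.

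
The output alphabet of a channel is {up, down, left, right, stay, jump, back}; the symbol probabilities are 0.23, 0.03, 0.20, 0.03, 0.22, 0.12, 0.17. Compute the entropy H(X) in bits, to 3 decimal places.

2.538 bits

H = −Σ pᵢ log₂ pᵢ.
−0.23·log₂(0.23) = 0.4877
−0.03·log₂(0.03) = 0.1518
−0.20·log₂(0.20) = 0.4644
−0.03·log₂(0.03) = 0.1518
−0.22·log₂(0.22) = 0.4806
−0.12·log₂(0.12) = 0.3671
−0.17·log₂(0.17) = 0.4346
Sum ≈ 2.5378 → 2.538 bits.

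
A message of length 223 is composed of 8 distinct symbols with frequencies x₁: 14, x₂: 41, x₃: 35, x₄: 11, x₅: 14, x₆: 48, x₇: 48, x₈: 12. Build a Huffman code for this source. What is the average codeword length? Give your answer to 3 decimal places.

2.798 bits/symbol

Probabilities are the counts divided by 223.
Repeatedly combine the two least-probable nodes; the expected code length is the sum of the merged weights.
merge 11/223 + 12/223 → 23/223
merge 14/223 + 14/223 → 28/223
merge 23/223 + 28/223 → 51/223
merge 35/223 + 41/223 → 76/223
merge 48/223 + 48/223 → 96/223
merge 51/223 + 76/223 → 127/223
merge 96/223 + 127/223 → 1
L = 23/223 + 28/223 + 51/223 + 76/223 + 96/223 + 127/223 + 1 = 624/223 ≈ 2.798 bits/symbol.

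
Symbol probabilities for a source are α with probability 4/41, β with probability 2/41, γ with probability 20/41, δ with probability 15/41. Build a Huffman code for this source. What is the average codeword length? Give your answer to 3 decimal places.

1.659 bits/symbol

Repeatedly combine the two least-probable nodes; the expected code length is the sum of the merged weights.
merge 2/41 + 4/41 → 6/41
merge 6/41 + 15/41 → 21/41
merge 20/41 + 21/41 → 1
L = 6/41 + 21/41 + 1 = 68/41 ≈ 1.659 bits/symbol.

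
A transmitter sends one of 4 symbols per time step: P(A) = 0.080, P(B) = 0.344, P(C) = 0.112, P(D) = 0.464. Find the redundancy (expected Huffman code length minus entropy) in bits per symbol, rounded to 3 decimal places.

0.039 bits

Entropy H = −Σ p log₂ p ≈ 1.6889 bits.
Huffman merges: 2/25+14/125→24/125; 24/125+43/125→67/125; 58/125+67/125→1. L = 216/125 ≈ 1.7280.
L − H = 1.7280 − 1.6889 = 0.039 bits.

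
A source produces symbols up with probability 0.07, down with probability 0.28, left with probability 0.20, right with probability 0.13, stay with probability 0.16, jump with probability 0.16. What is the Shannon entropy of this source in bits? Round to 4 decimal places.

2.4758 bits

H = −Σ pᵢ log₂ pᵢ.
−0.07·log₂(0.07) = 0.2686
−0.28·log₂(0.28) = 0.5142
−0.20·log₂(0.20) = 0.4644
−0.13·log₂(0.13) = 0.3826
−0.16·log₂(0.16) = 0.4230
−0.16·log₂(0.16) = 0.4230
Sum ≈ 2.4758 → 2.4758 bits.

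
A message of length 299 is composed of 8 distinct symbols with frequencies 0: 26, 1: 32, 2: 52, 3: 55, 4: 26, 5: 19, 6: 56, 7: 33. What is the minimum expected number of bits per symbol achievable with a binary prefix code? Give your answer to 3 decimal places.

2.963 bits/symbol

Probabilities are the counts divided by 299.
Repeatedly combine the two least-probable nodes; the expected code length is the sum of the merged weights.
merge 19/299 + 2/23 → 45/299
merge 2/23 + 32/299 → 58/299
merge 33/299 + 45/299 → 6/23
merge 4/23 + 55/299 → 107/299
merge 56/299 + 58/299 → 114/299
merge 6/23 + 107/299 → 185/299
merge 114/299 + 185/299 → 1
L = 45/299 + 58/299 + 6/23 + 107/299 + 114/299 + 185/299 + 1 = 886/299 ≈ 2.963 bits/symbol.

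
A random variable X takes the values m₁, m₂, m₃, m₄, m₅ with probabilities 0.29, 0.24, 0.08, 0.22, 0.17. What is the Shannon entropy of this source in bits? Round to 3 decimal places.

2.219 bits

H = −Σ pᵢ log₂ pᵢ.
−0.29·log₂(0.29) = 0.5179
−0.24·log₂(0.24) = 0.4941
−0.08·log₂(0.08) = 0.2915
−0.22·log₂(0.22) = 0.4806
−0.17·log₂(0.17) = 0.4346
Sum ≈ 2.2187 → 2.219 bits.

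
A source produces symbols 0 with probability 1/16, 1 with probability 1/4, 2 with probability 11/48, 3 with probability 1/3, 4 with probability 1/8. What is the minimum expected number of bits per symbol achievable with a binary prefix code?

Repeatedly combine the two least-probable nodes; the expected code length is the sum of the merged weights.
merge 1/16 + 1/8 → 3/16
merge 3/16 + 11/48 → 5/12
merge 1/4 + 1/3 → 7/12
merge 5/12 + 7/12 → 1
L = 3/16 + 5/12 + 7/12 + 1 = 35/16 = 2.1875 bits/symbol.

2.1875 bits/symbol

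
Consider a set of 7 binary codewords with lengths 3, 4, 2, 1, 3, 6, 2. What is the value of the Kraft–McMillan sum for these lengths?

1.328125

With common denominator 2^6 = 64: Σ 2^(−ℓᵢ) = 8/64 + 4/64 + 16/64 + 32/64 + 8/64 + 1/64 + 16/64 = 85/64 = 1.328125.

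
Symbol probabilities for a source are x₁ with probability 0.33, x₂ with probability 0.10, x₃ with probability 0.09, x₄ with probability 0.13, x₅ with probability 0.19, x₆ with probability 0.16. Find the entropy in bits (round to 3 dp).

2.434 bits

H = −Σ pᵢ log₂ pᵢ.
−0.33·log₂(0.33) = 0.5278
−0.10·log₂(0.10) = 0.3322
−0.09·log₂(0.09) = 0.3127
−0.13·log₂(0.13) = 0.3826
−0.19·log₂(0.19) = 0.4552
−0.16·log₂(0.16) = 0.4230
Sum ≈ 2.4336 → 2.434 bits.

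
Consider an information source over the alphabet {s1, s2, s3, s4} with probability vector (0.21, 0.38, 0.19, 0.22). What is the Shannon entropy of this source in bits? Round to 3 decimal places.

1.939 bits

H = −Σ pᵢ log₂ pᵢ.
−0.21·log₂(0.21) = 0.4728
−0.38·log₂(0.38) = 0.5305
−0.19·log₂(0.19) = 0.4552
−0.22·log₂(0.22) = 0.4806
Sum ≈ 1.9391 → 1.939 bits.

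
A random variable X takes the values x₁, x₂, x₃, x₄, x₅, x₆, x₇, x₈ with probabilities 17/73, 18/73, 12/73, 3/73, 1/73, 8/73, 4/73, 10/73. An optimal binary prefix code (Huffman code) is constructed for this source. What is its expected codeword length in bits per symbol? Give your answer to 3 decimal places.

2.685 bits/symbol

Repeatedly combine the two least-probable nodes; the expected code length is the sum of the merged weights.
merge 1/73 + 3/73 → 4/73
merge 4/73 + 4/73 → 8/73
merge 8/73 + 8/73 → 16/73
merge 10/73 + 12/73 → 22/73
merge 16/73 + 17/73 → 33/73
merge 18/73 + 22/73 → 40/73
merge 33/73 + 40/73 → 1
L = 4/73 + 8/73 + 16/73 + 22/73 + 33/73 + 40/73 + 1 = 196/73 ≈ 2.685 bits/symbol.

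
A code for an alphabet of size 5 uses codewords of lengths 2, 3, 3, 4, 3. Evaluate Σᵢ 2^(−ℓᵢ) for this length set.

With common denominator 2^4 = 16: Σ 2^(−ℓᵢ) = 4/16 + 2/16 + 2/16 + 1/16 + 2/16 = 11/16 = 0.6875.

0.6875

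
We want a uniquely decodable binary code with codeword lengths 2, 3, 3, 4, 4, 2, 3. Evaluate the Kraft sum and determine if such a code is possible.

1; yes

With common denominator 2^4 = 16: Σ 2^(−ℓᵢ) = 4/16 + 2/16 + 2/16 + 1/16 + 1/16 + 4/16 + 2/16 = 16/16 = 1.
Kraft's inequality requires Σ ≤ 1; here Σ = 1 ≤ 1, so such a prefix code exists.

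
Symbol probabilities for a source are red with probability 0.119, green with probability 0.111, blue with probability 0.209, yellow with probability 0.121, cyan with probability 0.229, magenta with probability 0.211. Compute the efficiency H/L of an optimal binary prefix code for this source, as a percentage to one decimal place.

Entropy H = −Σ p log₂ p ≈ 2.5188 bits.
Huffman merges: 111/1000+119/1000→23/100; 121/1000+209/1000→33/100; 211/1000+229/1000→11/25; 23/100+33/100→14/25; 11/25+14/25→1. L = 64/25 ≈ 2.5600.
Efficiency = H/L = 2.5188/2.5600 = 98.4%.

98.4%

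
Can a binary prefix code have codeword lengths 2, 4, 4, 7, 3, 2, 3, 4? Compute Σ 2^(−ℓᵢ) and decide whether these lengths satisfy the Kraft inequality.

0.9453125; yes

With common denominator 2^7 = 128: Σ 2^(−ℓᵢ) = 32/128 + 8/128 + 8/128 + 1/128 + 16/128 + 32/128 + 16/128 + 8/128 = 121/128 = 0.9453125.
Kraft's inequality requires Σ ≤ 1; here Σ = 0.9453125 ≤ 1, so such a prefix code exists.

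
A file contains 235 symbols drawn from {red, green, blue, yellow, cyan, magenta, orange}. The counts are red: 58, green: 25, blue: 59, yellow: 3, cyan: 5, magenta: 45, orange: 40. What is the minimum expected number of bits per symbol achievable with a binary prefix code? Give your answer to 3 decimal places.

Probabilities are the counts divided by 235.
Repeatedly combine the two least-probable nodes; the expected code length is the sum of the merged weights.
merge 3/235 + 1/47 → 8/235
merge 8/235 + 5/47 → 33/235
merge 33/235 + 8/47 → 73/235
merge 9/47 + 58/235 → 103/235
merge 59/235 + 73/235 → 132/235
merge 103/235 + 132/235 → 1
L = 8/235 + 33/235 + 73/235 + 103/235 + 132/235 + 1 = 584/235 ≈ 2.485 bits/symbol.

2.485 bits/symbol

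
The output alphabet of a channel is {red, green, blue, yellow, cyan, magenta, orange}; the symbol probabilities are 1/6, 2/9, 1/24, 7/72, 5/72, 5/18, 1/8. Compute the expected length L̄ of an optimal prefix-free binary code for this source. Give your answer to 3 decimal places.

Repeatedly combine the two least-probable nodes; the expected code length is the sum of the merged weights.
merge 1/24 + 5/72 → 1/9
merge 7/72 + 1/9 → 5/24
merge 1/8 + 1/6 → 7/24
merge 5/24 + 2/9 → 31/72
merge 5/18 + 7/24 → 41/72
merge 31/72 + 41/72 → 1
L = 1/9 + 5/24 + 7/24 + 31/72 + 41/72 + 1 = 47/18 ≈ 2.611 bits/symbol.

2.611 bits/symbol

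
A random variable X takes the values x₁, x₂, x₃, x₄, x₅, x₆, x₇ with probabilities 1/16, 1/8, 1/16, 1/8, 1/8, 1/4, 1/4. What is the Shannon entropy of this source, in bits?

2.625 bits

Each probability is a power of 1/2, so log₂(1/p) is an integer.
H = Σ p·log₂(1/p) = 1/16·4 + 1/8·3 + 1/16·4 + 1/8·3 + 1/8·3 + 1/4·2 + 1/4·2 = 2.625 bits.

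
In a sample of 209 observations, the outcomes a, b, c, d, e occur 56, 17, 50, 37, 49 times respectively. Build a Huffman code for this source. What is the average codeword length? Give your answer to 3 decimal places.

2.258 bits/symbol

Probabilities are the counts divided by 209.
Repeatedly combine the two least-probable nodes; the expected code length is the sum of the merged weights.
merge 17/209 + 37/209 → 54/209
merge 49/209 + 50/209 → 9/19
merge 54/209 + 56/209 → 10/19
merge 9/19 + 10/19 → 1
L = 54/209 + 9/19 + 10/19 + 1 = 472/209 ≈ 2.258 bits/symbol.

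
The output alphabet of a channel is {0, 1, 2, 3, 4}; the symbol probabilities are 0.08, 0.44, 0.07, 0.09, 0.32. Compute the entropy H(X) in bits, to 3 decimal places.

H = −Σ pᵢ log₂ pᵢ.
−0.08·log₂(0.08) = 0.2915
−0.44·log₂(0.44) = 0.5211
−0.07·log₂(0.07) = 0.2686
−0.09·log₂(0.09) = 0.3127
−0.32·log₂(0.32) = 0.5260
Sum ≈ 1.9199 → 1.920 bits.

1.920 bits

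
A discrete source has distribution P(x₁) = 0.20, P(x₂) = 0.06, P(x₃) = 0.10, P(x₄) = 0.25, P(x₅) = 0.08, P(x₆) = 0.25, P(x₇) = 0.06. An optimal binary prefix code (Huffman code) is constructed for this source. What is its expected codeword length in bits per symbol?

2.6 bits/symbol

Repeatedly combine the two least-probable nodes; the expected code length is the sum of the merged weights.
merge 3/50 + 3/50 → 3/25
merge 2/25 + 1/10 → 9/50
merge 3/25 + 9/50 → 3/10
merge 1/5 + 1/4 → 9/20
merge 1/4 + 3/10 → 11/20
merge 9/20 + 11/20 → 1
L = 3/25 + 9/50 + 3/10 + 9/20 + 11/20 + 1 = 13/5 = 2.6 bits/symbol.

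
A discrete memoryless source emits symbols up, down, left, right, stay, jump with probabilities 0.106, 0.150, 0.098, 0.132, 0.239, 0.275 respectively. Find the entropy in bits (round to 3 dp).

2.473 bits

H = −Σ pᵢ log₂ pᵢ.
−0.106·log₂(0.106) = 0.3432
−0.150·log₂(0.150) = 0.4105
−0.098·log₂(0.098) = 0.3284
−0.132·log₂(0.132) = 0.3856
−0.239·log₂(0.239) = 0.4935
−0.275·log₂(0.275) = 0.5122
Sum ≈ 2.4735 → 2.473 bits.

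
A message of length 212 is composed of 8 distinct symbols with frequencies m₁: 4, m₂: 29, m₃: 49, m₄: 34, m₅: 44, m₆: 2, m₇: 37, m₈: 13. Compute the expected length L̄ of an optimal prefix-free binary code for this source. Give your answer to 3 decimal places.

Probabilities are the counts divided by 212.
Repeatedly combine the two least-probable nodes; the expected code length is the sum of the merged weights.
merge 1/106 + 1/53 → 3/106
merge 3/106 + 13/212 → 19/212
merge 19/212 + 29/212 → 12/53
merge 17/106 + 37/212 → 71/212
merge 11/53 + 12/53 → 23/53
merge 49/212 + 71/212 → 30/53
merge 23/53 + 30/53 → 1
L = 3/106 + 19/212 + 12/53 + 71/212 + 23/53 + 30/53 + 1 = 142/53 ≈ 2.679 bits/symbol.

2.679 bits/symbol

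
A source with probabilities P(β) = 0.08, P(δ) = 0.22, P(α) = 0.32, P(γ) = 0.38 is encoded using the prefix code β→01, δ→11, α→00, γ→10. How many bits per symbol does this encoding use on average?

L̄ = Σ pᵢ·ℓᵢ = 0.08·2 + 0.22·2 + 0.32·2 + 0.38·2 = 2 bits/symbol.

2 bits/symbol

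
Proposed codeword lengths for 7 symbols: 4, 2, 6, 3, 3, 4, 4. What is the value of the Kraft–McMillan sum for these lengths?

With common denominator 2^6 = 64: Σ 2^(−ℓᵢ) = 4/64 + 16/64 + 1/64 + 8/64 + 8/64 + 4/64 + 4/64 = 45/64 = 0.703125.

0.703125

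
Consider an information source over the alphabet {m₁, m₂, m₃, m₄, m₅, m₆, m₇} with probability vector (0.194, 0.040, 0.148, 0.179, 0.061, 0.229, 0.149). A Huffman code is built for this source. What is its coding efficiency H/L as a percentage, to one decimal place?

98.6%

Entropy H = −Σ p log₂ p ≈ 2.6393 bits.
Huffman merges: 1/25+61/1000→101/1000; 101/1000+37/250→249/1000; 149/1000+179/1000→41/125; 97/500+229/1000→423/1000; 249/1000+41/125→577/1000; 423/1000+577/1000→1. L = 1339/500 ≈ 2.6780.
Efficiency = H/L = 2.6393/2.6780 = 98.6%.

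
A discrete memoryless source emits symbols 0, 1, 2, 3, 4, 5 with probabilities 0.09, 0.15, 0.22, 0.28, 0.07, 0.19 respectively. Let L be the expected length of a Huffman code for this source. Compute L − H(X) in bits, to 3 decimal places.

Entropy H = −Σ p log₂ p ≈ 2.4418 bits.
Huffman merges: 7/100+9/100→4/25; 3/20+4/25→31/100; 19/100+11/50→41/100; 7/25+31/100→59/100; 41/100+59/100→1. L = 247/100 ≈ 2.4700.
L − H = 2.4700 − 2.4418 = 0.028 bits.

0.028 bits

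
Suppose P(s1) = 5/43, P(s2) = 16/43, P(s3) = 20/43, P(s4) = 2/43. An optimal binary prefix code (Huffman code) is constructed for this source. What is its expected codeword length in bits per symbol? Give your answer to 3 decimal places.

1.698 bits/symbol

Repeatedly combine the two least-probable nodes; the expected code length is the sum of the merged weights.
merge 2/43 + 5/43 → 7/43
merge 7/43 + 16/43 → 23/43
merge 20/43 + 23/43 → 1
L = 7/43 + 23/43 + 1 = 73/43 ≈ 1.698 bits/symbol.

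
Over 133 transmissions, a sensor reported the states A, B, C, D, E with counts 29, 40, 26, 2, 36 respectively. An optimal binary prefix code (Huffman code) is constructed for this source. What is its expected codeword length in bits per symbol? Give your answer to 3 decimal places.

2.211 bits/symbol

Probabilities are the counts divided by 133.
Repeatedly combine the two least-probable nodes; the expected code length is the sum of the merged weights.
merge 2/133 + 26/133 → 4/19
merge 4/19 + 29/133 → 3/7
merge 36/133 + 40/133 → 4/7
merge 3/7 + 4/7 → 1
L = 4/19 + 3/7 + 4/7 + 1 = 42/19 ≈ 2.211 bits/symbol.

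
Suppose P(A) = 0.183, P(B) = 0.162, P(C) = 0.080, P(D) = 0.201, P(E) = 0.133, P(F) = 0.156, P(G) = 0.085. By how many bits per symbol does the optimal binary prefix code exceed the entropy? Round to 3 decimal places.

Entropy H = −Σ p log₂ p ≈ 2.7381 bits.
Huffman merges: 2/25+17/200→33/200; 133/1000+39/250→289/1000; 81/500+33/200→327/1000; 183/1000+201/1000→48/125; 289/1000+327/1000→77/125; 48/125+77/125→1. L = 2781/1000 ≈ 2.7810.
L − H = 2.7810 − 2.7381 = 0.043 bits.

0.043 bits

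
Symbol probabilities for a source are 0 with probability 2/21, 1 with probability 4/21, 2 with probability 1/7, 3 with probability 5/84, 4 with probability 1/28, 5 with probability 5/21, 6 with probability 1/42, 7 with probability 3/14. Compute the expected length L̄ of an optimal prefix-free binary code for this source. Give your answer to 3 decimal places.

Repeatedly combine the two least-probable nodes; the expected code length is the sum of the merged weights.
merge 1/42 + 1/28 → 5/84
merge 5/84 + 5/84 → 5/42
merge 2/21 + 5/42 → 3/14
merge 1/7 + 4/21 → 1/3
merge 3/14 + 3/14 → 3/7
merge 5/21 + 1/3 → 4/7
merge 3/7 + 4/7 → 1
L = 5/84 + 5/42 + 3/14 + 1/3 + 3/7 + 4/7 + 1 = 229/84 ≈ 2.726 bits/symbol.

2.726 bits/symbol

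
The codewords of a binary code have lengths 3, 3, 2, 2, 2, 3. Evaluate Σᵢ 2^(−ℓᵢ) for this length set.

1.125

With common denominator 2^3 = 8: Σ 2^(−ℓᵢ) = 1/8 + 1/8 + 2/8 + 2/8 + 2/8 + 1/8 = 9/8 = 1.125.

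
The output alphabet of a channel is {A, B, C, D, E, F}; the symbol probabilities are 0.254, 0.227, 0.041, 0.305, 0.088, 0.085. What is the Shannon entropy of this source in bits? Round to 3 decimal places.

H = −Σ pᵢ log₂ pᵢ.
−0.254·log₂(0.254) = 0.5022
−0.227·log₂(0.227) = 0.4856
−0.041·log₂(0.041) = 0.1889
−0.305·log₂(0.305) = 0.5225
−0.088·log₂(0.088) = 0.3086
−0.085·log₂(0.085) = 0.3023
Sum ≈ 2.3101 → 2.310 bits.

2.310 bits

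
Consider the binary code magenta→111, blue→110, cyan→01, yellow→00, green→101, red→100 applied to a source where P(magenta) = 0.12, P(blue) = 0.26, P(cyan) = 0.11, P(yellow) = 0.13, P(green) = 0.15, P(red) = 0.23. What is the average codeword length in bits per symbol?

2.76 bits/symbol

L̄ = Σ pᵢ·ℓᵢ = 0.12·3 + 0.26·3 + 0.11·2 + 0.13·2 + 0.15·3 + 0.23·3 = 2.76 bits/symbol.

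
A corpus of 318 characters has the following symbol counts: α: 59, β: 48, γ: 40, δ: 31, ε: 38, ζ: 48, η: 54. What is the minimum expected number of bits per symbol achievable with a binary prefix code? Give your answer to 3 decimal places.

2.814 bits/symbol

Probabilities are the counts divided by 318.
Repeatedly combine the two least-probable nodes; the expected code length is the sum of the merged weights.
merge 31/318 + 19/159 → 23/106
merge 20/159 + 8/53 → 44/159
merge 8/53 + 9/53 → 17/53
merge 59/318 + 23/106 → 64/159
merge 44/159 + 17/53 → 95/159
merge 64/159 + 95/159 → 1
L = 23/106 + 44/159 + 17/53 + 64/159 + 95/159 + 1 = 895/318 ≈ 2.814 bits/symbol.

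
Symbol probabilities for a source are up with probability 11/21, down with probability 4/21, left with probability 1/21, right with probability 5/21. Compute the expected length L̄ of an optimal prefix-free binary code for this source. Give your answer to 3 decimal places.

1.714 bits/symbol

Repeatedly combine the two least-probable nodes; the expected code length is the sum of the merged weights.
merge 1/21 + 4/21 → 5/21
merge 5/21 + 5/21 → 10/21
merge 10/21 + 11/21 → 1
L = 5/21 + 10/21 + 1 = 12/7 ≈ 1.714 bits/symbol.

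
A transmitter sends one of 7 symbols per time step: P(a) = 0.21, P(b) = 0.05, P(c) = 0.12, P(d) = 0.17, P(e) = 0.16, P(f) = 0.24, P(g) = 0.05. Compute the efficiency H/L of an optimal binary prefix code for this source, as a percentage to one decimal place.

Entropy H = −Σ p log₂ p ≈ 2.6238 bits.
Huffman merges: 1/20+1/20→1/10; 1/10+3/25→11/50; 4/25+17/100→33/100; 21/100+11/50→43/100; 6/25+33/100→57/100; 43/100+57/100→1. L = 53/20 ≈ 2.6500.
Efficiency = H/L = 2.6238/2.6500 = 99.0%.

99.0%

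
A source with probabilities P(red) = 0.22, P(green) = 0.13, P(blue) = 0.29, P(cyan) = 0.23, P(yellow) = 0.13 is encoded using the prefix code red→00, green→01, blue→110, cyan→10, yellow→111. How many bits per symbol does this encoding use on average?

L̄ = Σ pᵢ·ℓᵢ = 0.22·2 + 0.13·2 + 0.29·3 + 0.23·2 + 0.13·3 = 2.42 bits/symbol.

2.42 bits/symbol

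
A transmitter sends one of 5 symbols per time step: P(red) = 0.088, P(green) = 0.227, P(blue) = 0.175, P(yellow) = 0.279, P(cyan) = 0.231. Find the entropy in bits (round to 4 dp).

H = −Σ pᵢ log₂ pᵢ.
−0.088·log₂(0.088) = 0.3086
−0.227·log₂(0.227) = 0.4856
−0.175·log₂(0.175) = 0.4401
−0.279·log₂(0.279) = 0.5138
−0.231·log₂(0.231) = 0.4883
Sum ≈ 2.2364 → 2.2364 bits.

2.2364 bits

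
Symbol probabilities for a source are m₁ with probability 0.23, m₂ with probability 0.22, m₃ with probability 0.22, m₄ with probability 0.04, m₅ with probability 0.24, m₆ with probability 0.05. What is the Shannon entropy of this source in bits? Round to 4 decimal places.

H = −Σ pᵢ log₂ pᵢ.
−0.23·log₂(0.23) = 0.4877
−0.22·log₂(0.22) = 0.4806
−0.22·log₂(0.22) = 0.4806
−0.04·log₂(0.04) = 0.1858
−0.24·log₂(0.24) = 0.4941
−0.05·log₂(0.05) = 0.2161
Sum ≈ 2.3448 → 2.3448 bits.

2.3448 bits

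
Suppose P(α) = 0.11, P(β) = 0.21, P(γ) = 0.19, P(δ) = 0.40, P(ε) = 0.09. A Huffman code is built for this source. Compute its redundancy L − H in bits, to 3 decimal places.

0.070 bits

Entropy H = −Σ p log₂ p ≈ 2.1198 bits.
Huffman merges: 9/100+11/100→1/5; 19/100+1/5→39/100; 21/100+39/100→3/5; 2/5+3/5→1. L = 219/100 ≈ 2.1900.
L − H = 2.1900 − 2.1198 = 0.070 bits.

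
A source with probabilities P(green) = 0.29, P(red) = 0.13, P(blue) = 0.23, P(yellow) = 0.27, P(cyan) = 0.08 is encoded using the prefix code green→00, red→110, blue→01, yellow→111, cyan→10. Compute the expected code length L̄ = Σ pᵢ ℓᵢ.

L̄ = Σ pᵢ·ℓᵢ = 0.29·2 + 0.13·3 + 0.23·2 + 0.27·3 + 0.08·2 = 2.4 bits/symbol.

2.4 bits/symbol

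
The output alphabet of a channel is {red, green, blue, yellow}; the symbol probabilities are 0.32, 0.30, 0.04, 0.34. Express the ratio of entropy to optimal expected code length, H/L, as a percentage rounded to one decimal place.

Entropy H = −Σ p log₂ p ≈ 1.7621 bits.
Huffman merges: 1/25+3/10→17/50; 8/25+17/50→33/50; 17/50+33/50→1. L = 2 ≈ 2.0000.
Efficiency = H/L = 1.7621/2.0000 = 88.1%.

88.1%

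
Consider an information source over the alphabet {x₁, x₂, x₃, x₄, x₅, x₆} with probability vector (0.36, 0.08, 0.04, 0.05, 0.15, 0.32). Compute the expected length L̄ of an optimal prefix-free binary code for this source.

Repeatedly combine the two least-probable nodes; the expected code length is the sum of the merged weights.
merge 1/25 + 1/20 → 9/100
merge 2/25 + 9/100 → 17/100
merge 3/20 + 17/100 → 8/25
merge 8/25 + 8/25 → 16/25
merge 9/25 + 16/25 → 1
L = 9/100 + 17/100 + 8/25 + 16/25 + 1 = 111/50 = 2.22 bits/symbol.

2.22 bits/symbol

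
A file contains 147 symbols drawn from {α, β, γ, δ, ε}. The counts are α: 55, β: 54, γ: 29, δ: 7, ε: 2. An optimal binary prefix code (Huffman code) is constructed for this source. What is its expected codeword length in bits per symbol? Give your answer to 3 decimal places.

Probabilities are the counts divided by 147.
Repeatedly combine the two least-probable nodes; the expected code length is the sum of the merged weights.
merge 2/147 + 1/21 → 3/49
merge 3/49 + 29/147 → 38/147
merge 38/147 + 18/49 → 92/147
merge 55/147 + 92/147 → 1
L = 3/49 + 38/147 + 92/147 + 1 = 286/147 ≈ 1.946 bits/symbol.

1.946 bits/symbol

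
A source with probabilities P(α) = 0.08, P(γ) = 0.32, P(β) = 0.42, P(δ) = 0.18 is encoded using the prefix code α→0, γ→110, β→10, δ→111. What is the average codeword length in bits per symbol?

L̄ = Σ pᵢ·ℓᵢ = 0.08·1 + 0.32·3 + 0.42·2 + 0.18·3 = 2.42 bits/symbol.

2.42 bits/symbol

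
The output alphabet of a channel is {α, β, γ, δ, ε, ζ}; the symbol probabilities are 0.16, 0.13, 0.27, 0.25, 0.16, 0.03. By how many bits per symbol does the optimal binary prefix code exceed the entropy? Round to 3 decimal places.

Entropy H = −Σ p log₂ p ≈ 2.3905 bits.
Huffman merges: 3/100+13/100→4/25; 4/25+4/25→8/25; 4/25+1/4→41/100; 27/100+8/25→59/100; 41/100+59/100→1. L = 62/25 ≈ 2.4800.
L − H = 2.4800 − 2.3905 = 0.090 bits.

0.090 bits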